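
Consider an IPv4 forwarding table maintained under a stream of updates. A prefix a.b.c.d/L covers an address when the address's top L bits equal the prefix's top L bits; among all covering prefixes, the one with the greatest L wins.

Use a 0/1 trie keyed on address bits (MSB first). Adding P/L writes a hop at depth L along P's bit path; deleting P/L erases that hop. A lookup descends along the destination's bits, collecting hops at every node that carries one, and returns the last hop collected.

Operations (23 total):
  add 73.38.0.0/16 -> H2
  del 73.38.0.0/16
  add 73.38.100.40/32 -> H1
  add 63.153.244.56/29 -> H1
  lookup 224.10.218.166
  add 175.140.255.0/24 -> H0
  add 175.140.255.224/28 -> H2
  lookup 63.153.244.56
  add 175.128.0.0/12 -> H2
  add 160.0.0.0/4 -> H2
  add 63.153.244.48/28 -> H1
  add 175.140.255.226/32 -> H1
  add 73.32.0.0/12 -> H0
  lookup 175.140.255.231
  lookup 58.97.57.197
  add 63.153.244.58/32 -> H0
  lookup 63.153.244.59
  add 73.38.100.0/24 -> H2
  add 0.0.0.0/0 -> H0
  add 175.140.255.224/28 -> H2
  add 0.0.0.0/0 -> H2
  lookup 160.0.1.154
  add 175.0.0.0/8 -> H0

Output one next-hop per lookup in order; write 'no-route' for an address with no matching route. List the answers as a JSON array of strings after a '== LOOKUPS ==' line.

Process each operation:
  + 73.38.0.0/16 (H2) depth=16
  - 73.38.0.0/16 clear@16
  + 73.38.100.40/32 (H1) depth=32
  + 63.153.244.56/29 (H1) depth=29
  ? 224.10.218.166  path d0:-  best=no-route
  + 175.140.255.0/24 (H0) depth=24
  + 175.140.255.224/28 (H2) depth=28
  ? 63.153.244.56  path d0:-→d1:-→d2:-→d3:-→d4:-→d5:-→d6:-→d7:-→d8:-→d9:-→d10:-→d11:-→d12:-→d13:-→d14:-→d15:-→d16:-→d17:-→d18:-→d19:-→d20:-→d21:-→d22:-→d23:-→d24:-→d25:-→d26:-→d27:-→d28:-→d29:H1  best=H1
  + 175.128.0.0/12 (H2) depth=12
  + 160.0.0.0/4 (H2) depth=4
  + 63.153.244.48/28 (H1) depth=28
  + 175.140.255.226/32 (H1) depth=32
  + 73.32.0.0/12 (H0) depth=12
  ? 175.140.255.231  path d0:-→d1:-→d2:-→d3:-→d4:H2→d5:-→d6:-→d7:-→d8:-→d9:-→d10:-→d11:-→d12:H2→d13:-→d14:-→d15:-→d16:-→d17:-→d18:-→d19:-→d20:-→d21:-→d22:-→d23:-→d24:H0→d25:-→d26:-→d27:-→d28:H2→d29:-  best=H2
  ? 58.97.57.197  path d0:-→d1:-→d2:-→d3:-→d4:-→d5:-  best=no-route
  + 63.153.244.58/32 (H0) depth=32
  ? 63.153.244.59  path d0:-→d1:-→d2:-→d3:-→d4:-→d5:-→d6:-→d7:-→d8:-→d9:-→d10:-→d11:-→d12:-→d13:-→d14:-→d15:-→d16:-→d17:-→d18:-→d19:-→d20:-→d21:-→d22:-→d23:-→d24:-→d25:-→d26:-→d27:-→d28:H1→d29:H1→d30:-→d31:-  best=H1
  + 73.38.100.0/24 (H2) depth=24
  + 0.0.0.0/0 (H0) depth=0
  + 175.140.255.224/28 (H2) depth=28
  + 0.0.0.0/0 (H2) depth=0
  ? 160.0.1.154  path d0:H2→d1:-→d2:-→d3:-→d4:H2  best=H2
  + 175.0.0.0/8 (H0) depth=8

== LOOKUPS ==
["no-route","H1","H2","no-route","H1","H2"]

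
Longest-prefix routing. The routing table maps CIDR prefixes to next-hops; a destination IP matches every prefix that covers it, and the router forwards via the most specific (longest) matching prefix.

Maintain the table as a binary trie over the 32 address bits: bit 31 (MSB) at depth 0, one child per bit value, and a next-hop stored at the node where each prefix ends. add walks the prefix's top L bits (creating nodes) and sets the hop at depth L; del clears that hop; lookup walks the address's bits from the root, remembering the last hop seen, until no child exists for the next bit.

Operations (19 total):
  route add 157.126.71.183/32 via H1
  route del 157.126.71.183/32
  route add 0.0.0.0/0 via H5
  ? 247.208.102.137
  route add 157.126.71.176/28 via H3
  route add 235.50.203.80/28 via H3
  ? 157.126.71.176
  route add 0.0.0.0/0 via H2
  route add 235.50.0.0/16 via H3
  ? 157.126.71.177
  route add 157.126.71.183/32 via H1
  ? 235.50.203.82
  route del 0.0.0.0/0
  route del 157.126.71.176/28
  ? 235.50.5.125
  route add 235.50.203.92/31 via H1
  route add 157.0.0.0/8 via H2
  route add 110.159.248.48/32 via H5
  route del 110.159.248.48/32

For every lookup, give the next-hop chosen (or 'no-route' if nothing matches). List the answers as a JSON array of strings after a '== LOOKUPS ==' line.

Process each operation:
  + 157.126.71.183/32 (H1) depth=32
  del 157.126.71.183/32 (clear depth 32)
  + 0.0.0.0/0 (H5) depth=0
  ? 247.208.102.137  path d0:H5→d1:-  best=H5
  + 157.126.71.176/28 (H3) depth=28
  + 235.50.203.80/28 (H3) depth=28
  ? 157.126.71.176  path d0:H5→d1:-→d2:-→d3:-→d4:-→d5:-→d6:-→d7:-→d8:-→d9:-→d10:-→d11:-→d12:-→d13:-→d14:-→d15:-→d16:-→d17:-→d18:-→d19:-→d20:-→d21:-→d22:-→d23:-→d24:-→d25:-→d26:-→d27:-→d28:H3→d29:-  best=H3
  + 0.0.0.0/0 (H2) depth=0
  + 235.50.0.0/16 (H3) depth=16
  ? 157.126.71.177  path d0:H2→d1:-→d2:-→d3:-→d4:-→d5:-→d6:-→d7:-→d8:-→d9:-→d10:-→d11:-→d12:-→d13:-→d14:-→d15:-→d16:-→d17:-→d18:-→d19:-→d20:-→d21:-→d22:-→d23:-→d24:-→d25:-→d26:-→d27:-→d28:H3→d29:-  best=H3
  + 157.126.71.183/32 (H1) depth=32
  ? 235.50.203.82  path d0:H2→d1:-→d2:-→d3:-→d4:-→d5:-→d6:-→d7:-→d8:-→d9:-→d10:-→d11:-→d12:-→d13:-→d14:-→d15:-→d16:H3→d17:-→d18:-→d19:-→d20:-→d21:-→d22:-→d23:-→d24:-→d25:-→d26:-→d27:-→d28:H3  best=H3
  del 0.0.0.0/0 (clear depth 0)
  del 157.126.71.176/28 (clear depth 28)
  ? 235.50.5.125  path d0:-→d1:-→d2:-→d3:-→d4:-→d5:-→d6:-→d7:-→d8:-→d9:-→d10:-→d11:-→d12:-→d13:-→d14:-→d15:-→d16:H3  best=H3
  + 235.50.203.92/31 (H1) depth=31
  + 157.0.0.0/8 (H2) depth=8
  + 110.159.248.48/32 (H5) depth=32
  del 110.159.248.48/32 (clear depth 32)

== LOOKUPS ==
["H5","H3","H3","H3","H3"]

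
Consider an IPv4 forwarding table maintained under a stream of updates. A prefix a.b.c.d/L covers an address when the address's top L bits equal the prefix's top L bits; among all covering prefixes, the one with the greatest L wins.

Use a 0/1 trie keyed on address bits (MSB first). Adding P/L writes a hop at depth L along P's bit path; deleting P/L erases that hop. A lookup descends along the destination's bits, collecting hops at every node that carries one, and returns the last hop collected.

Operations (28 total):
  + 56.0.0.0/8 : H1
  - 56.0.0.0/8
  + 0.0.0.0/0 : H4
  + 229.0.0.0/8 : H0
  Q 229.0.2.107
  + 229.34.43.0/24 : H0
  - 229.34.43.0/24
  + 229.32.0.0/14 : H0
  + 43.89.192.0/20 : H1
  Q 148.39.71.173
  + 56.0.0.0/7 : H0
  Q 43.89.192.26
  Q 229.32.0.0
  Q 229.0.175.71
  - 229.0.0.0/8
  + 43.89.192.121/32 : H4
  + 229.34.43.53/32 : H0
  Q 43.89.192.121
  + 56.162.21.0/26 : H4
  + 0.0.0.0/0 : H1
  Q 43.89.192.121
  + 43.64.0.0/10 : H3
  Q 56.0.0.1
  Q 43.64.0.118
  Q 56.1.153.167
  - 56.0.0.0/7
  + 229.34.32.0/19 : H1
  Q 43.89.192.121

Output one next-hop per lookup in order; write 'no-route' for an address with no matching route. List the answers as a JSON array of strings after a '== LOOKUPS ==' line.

Trace:
  add 56.0.0.0/8 -> H1 at depth 8
  - 56.0.0.0/8 clear@8
  add 0.0.0.0/0 -> H4 at depth 0
  add 229.0.0.0/8 -> H0 at depth 8
  lookup 229.0.2.107: bits 11100101 walk d0:H4→d1:-→d2:-→d3:-→d4:-→d5:-→d6:-→d7:-→d8:H0 -> H0
  add 229.34.43.0/24 -> H0 at depth 24
  - 229.34.43.0/24 clear@24
  add 229.32.0.0/14 -> H0 at depth 14
  add 43.89.192.0/20 -> H1 at depth 20
  lookup 148.39.71.173: bits 1 walk d0:H4→d1:- -> H4
  add 56.0.0.0/7 -> H0 at depth 7
  lookup 43.89.192.26: bits 00101011010110011100 walk d0:H4→d1:-→d2:-→d3:-→d4:-→d5:-→d6:-→d7:-→d8:-→d9:-→d10:-→d11:-→d12:-→d13:-→d14:-→d15:-→d16:-→d17:-→d18:-→d19:-→d20:H1 -> H1
  lookup 229.32.0.0: bits 11100101001000 walk d0:H4→d1:-→d2:-→d3:-→d4:-→d5:-→d6:-→d7:-→d8:H0→d9:-→d10:-→d11:-→d12:-→d13:-→d14:H0 -> H0
  lookup 229.0.175.71: bits 1110010100 walk d0:H4→d1:-→d2:-→d3:-→d4:-→d5:-→d6:-→d7:-→d8:H0→d9:-→d10:- -> H0
  - 229.0.0.0/8 clear@8
  add 43.89.192.121/32 -> H4 at depth 32
  add 229.34.43.53/32 -> H0 at depth 32
  lookup 43.89.192.121: bits 00101011010110011100000001111001 walk d0:H4→d1:-→d2:-→d3:-→d4:-→d5:-→d6:-→d7:-→d8:-→d9:-→d10:-→d11:-→d12:-→d13:-→d14:-→d15:-→d16:-→d17:-→d18:-→d19:-→d20:H1→d21:-→d22:-→d23:-→d24:-→d25:-→d26:-→d27:-→d28:-→d29:-→d30:-→d31:-→d32:H4 -> H4
  add 56.162.21.0/26 -> H4 at depth 26
  add 0.0.0.0/0 -> H1 at depth 0
  lookup 43.89.192.121: bits 00101011010110011100000001111001 walk d0:H1→d1:-→d2:-→d3:-→d4:-→d5:-→d6:-→d7:-→d8:-→d9:-→d10:-→d11:-→d12:-→d13:-→d14:-→d15:-→d16:-→d17:-→d18:-→d19:-→d20:H1→d21:-→d22:-→d23:-→d24:-→d25:-→d26:-→d27:-→d28:-→d29:-→d30:-→d31:-→d32:H4 -> H4
  add 43.64.0.0/10 -> H3 at depth 10
  lookup 56.0.0.1: bits 00111000 walk d0:H1→d1:-→d2:-→d3:-→d4:-→d5:-→d6:-→d7:H0→d8:- -> H0
  lookup 43.64.0.118: bits 00101011010 walk d0:H1→d1:-→d2:-→d3:-→d4:-→d5:-→d6:-→d7:-→d8:-→d9:-→d10:H3→d11:- -> H3
  lookup 56.1.153.167: bits 00111000 walk d0:H1→d1:-→d2:-→d3:-→d4:-→d5:-→d6:-→d7:H0→d8:- -> H0
  - 56.0.0.0/7 clear@7
  add 229.34.32.0/19 -> H1 at depth 19
  lookup 43.89.192.121: bits 00101011010110011100000001111001 walk d0:H1→d1:-→d2:-→d3:-→d4:-→d5:-→d6:-→d7:-→d8:-→d9:-→d10:H3→d11:-→d12:-→d13:-→d14:-→d15:-→d16:-→d17:-→d18:-→d19:-→d20:H1→d21:-→d22:-→d23:-→d24:-→d25:-→d26:-→d27:-→d28:-→d29:-→d30:-→d31:-→d32:H4 -> H4

== LOOKUPS ==
["H0","H4","H1","H0","H0","H4","H4","H0","H3","H0","H4"]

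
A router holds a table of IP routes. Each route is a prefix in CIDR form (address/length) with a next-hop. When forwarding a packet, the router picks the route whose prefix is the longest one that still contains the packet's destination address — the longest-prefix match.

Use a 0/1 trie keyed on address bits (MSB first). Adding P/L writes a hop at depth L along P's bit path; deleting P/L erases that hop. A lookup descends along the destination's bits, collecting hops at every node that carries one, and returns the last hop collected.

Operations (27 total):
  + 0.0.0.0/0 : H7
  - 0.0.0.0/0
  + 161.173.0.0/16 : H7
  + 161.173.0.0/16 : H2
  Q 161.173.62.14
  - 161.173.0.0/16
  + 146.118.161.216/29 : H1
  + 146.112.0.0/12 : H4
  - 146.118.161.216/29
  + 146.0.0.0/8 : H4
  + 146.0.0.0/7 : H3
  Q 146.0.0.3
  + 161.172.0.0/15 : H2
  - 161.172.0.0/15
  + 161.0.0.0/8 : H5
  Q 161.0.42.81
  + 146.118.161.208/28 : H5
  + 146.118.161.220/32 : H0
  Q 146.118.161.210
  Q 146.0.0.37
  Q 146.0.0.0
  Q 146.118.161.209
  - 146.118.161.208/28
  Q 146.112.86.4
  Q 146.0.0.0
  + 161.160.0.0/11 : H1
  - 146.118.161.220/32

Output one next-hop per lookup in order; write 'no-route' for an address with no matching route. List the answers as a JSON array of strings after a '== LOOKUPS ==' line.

Trace:
  add 0.0.0.0/0 -> H7 at depth 0
  del 0.0.0.0/0 (clear depth 0)
  add 161.173.0.0/16 -> H7 at depth 16
  add 161.173.0.0/16 -> H2 at depth 16
  lookup 161.173.62.14: bits 1010000110101101 walk d0:-→d1:-→d2:-→d3:-→d4:-→d5:-→d6:-→d7:-→d8:-→d9:-→d10:-→d11:-→d12:-→d13:-→d14:-→d15:-→d16:H2 -> H2
  del 161.173.0.0/16 (clear depth 16)
  add 146.118.161.216/29 -> H1 at depth 29
  add 146.112.0.0/12 -> H4 at depth 12
  del 146.118.161.216/29 (clear depth 29)
  add 146.0.0.0/8 -> H4 at depth 8
  add 146.0.0.0/7 -> H3 at depth 7
  lookup 146.0.0.3: bits 100100100 walk d0:-→d1:-→d2:-→d3:-→d4:-→d5:-→d6:-→d7:H3→d8:H4→d9:- -> H4
  add 161.172.0.0/15 -> H2 at depth 15
  del 161.172.0.0/15 (clear depth 15)
  add 161.0.0.0/8 -> H5 at depth 8
  lookup 161.0.42.81: bits 10100001 walk d0:-→d1:-→d2:-→d3:-→d4:-→d5:-→d6:-→d7:-→d8:H5 -> H5
  add 146.118.161.208/28 -> H5 at depth 28
  add 146.118.161.220/32 -> H0 at depth 32
  lookup 146.118.161.210: bits 1001001001110110101000011101 walk d0:-→d1:-→d2:-→d3:-→d4:-→d5:-→d6:-→d7:H3→d8:H4→d9:-→d10:-→d11:-→d12:H4→d13:-→d14:-→d15:-→d16:-→d17:-→d18:-→d19:-→d20:-→d21:-→d22:-→d23:-→d24:-→d25:-→d26:-→d27:-→d28:H5 -> H5
  lookup 146.0.0.37: bits 100100100 walk d0:-→d1:-→d2:-→d3:-→d4:-→d5:-→d6:-→d7:H3→d8:H4→d9:- -> H4
  lookup 146.0.0.0: bits 100100100 walk d0:-→d1:-→d2:-→d3:-→d4:-→d5:-→d6:-→d7:H3→d8:H4→d9:- -> H4
  lookup 146.118.161.209: bits 1001001001110110101000011101 walk d0:-→d1:-→d2:-→d3:-→d4:-→d5:-→d6:-→d7:H3→d8:H4→d9:-→d10:-→d11:-→d12:H4→d13:-→d14:-→d15:-→d16:-→d17:-→d18:-→d19:-→d20:-→d21:-→d22:-→d23:-→d24:-→d25:-→d26:-→d27:-→d28:H5 -> H5
  del 146.118.161.208/28 (clear depth 28)
  lookup 146.112.86.4: bits 1001001001110 walk d0:-→d1:-→d2:-→d3:-→d4:-→d5:-→d6:-→d7:H3→d8:H4→d9:-→d10:-→d11:-→d12:H4→d13:- -> H4
  lookup 146.0.0.0: bits 100100100 walk d0:-→d1:-→d2:-→d3:-→d4:-→d5:-→d6:-→d7:H3→d8:H4→d9:- -> H4
  add 161.160.0.0/11 -> H1 at depth 11
  del 146.118.161.220/32 (clear depth 32)

== LOOKUPS ==
["H2","H4","H5","H5","H4","H4","H5","H4","H4"]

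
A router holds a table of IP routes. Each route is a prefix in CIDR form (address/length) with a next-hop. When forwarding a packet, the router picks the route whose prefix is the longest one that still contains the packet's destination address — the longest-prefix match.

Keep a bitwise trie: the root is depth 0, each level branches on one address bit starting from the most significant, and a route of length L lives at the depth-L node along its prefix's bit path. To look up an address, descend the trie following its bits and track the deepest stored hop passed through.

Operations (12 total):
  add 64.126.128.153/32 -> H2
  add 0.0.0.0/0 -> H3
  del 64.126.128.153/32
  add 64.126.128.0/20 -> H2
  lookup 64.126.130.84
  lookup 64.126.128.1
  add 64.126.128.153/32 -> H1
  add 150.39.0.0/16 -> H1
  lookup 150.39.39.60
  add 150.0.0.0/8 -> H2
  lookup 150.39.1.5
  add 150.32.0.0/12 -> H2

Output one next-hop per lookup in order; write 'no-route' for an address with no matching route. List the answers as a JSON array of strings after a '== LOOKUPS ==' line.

Process each operation:
  + 64.126.128.153/32 (H2) depth=32
  + 0.0.0.0/0 (H3) depth=0
  - 64.126.128.153/32 clear@32
  + 64.126.128.0/20 (H2) depth=20
  Q 64.126.130.84: descend 0100000001111110100000 ; hops seen [H3,H2] ; pick H2
  Q 64.126.128.1: descend 010000000111111010000000 ; hops seen [H3,H2] ; pick H2
  + 64.126.128.153/32 (H1) depth=32
  + 150.39.0.0/16 (H1) depth=16
  Q 150.39.39.60: descend 1001011000100111 ; hops seen [H3,H1] ; pick H1
  + 150.0.0.0/8 (H2) depth=8
  Q 150.39.1.5: descend 1001011000100111 ; hops seen [H3,H2,H1] ; pick H1
  + 150.32.0.0/12 (H2) depth=12

== LOOKUPS ==
["H2","H2","H1","H1"]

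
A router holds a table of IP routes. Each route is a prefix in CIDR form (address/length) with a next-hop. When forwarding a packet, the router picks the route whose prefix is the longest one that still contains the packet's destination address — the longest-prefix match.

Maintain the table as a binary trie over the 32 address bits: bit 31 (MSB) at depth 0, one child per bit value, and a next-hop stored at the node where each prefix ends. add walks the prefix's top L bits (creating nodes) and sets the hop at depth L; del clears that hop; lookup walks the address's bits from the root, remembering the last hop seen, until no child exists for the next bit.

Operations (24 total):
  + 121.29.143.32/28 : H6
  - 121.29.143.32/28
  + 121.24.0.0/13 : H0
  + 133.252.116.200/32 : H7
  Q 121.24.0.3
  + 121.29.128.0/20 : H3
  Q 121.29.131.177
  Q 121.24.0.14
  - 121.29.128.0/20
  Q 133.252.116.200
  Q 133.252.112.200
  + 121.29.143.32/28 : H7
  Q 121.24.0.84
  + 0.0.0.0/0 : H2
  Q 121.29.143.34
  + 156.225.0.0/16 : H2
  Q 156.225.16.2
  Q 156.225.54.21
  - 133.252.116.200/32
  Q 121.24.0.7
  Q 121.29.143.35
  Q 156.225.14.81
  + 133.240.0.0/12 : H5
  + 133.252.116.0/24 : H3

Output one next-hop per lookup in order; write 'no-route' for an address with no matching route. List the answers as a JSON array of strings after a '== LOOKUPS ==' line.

Trace:
  + 121.29.143.32/28 (H6) depth=28
  - 121.29.143.32/28 clear@28
  + 121.24.0.0/13 (H0) depth=13
  + 133.252.116.200/32 (H7) depth=32
  ? 121.24.0.3  path d0:-→d1:-→d2:-→d3:-→d4:-→d5:-→d6:-→d7:-→d8:-→d9:-→d10:-→d11:-→d12:-→d13:H0  best=H0
  + 121.29.128.0/20 (H3) depth=20
  ? 121.29.131.177  path d0:-→d1:-→d2:-→d3:-→d4:-→d5:-→d6:-→d7:-→d8:-→d9:-→d10:-→d11:-→d12:-→d13:H0→d14:-→d15:-→d16:-→d17:-→d18:-→d19:-→d20:H3  best=H3
  ? 121.24.0.14  path d0:-→d1:-→d2:-→d3:-→d4:-→d5:-→d6:-→d7:-→d8:-→d9:-→d10:-→d11:-→d12:-→d13:H0  best=H0
  - 121.29.128.0/20 clear@20
  ? 133.252.116.200  path d0:-→d1:-→d2:-→d3:-→d4:-→d5:-→d6:-→d7:-→d8:-→d9:-→d10:-→d11:-→d12:-→d13:-→d14:-→d15:-→d16:-→d17:-→d18:-→d19:-→d20:-→d21:-→d22:-→d23:-→d24:-→d25:-→d26:-→d27:-→d28:-→d29:-→d30:-→d31:-→d32:H7  best=H7
  ? 133.252.112.200  path d0:-→d1:-→d2:-→d3:-→d4:-→d5:-→d6:-→d7:-→d8:-→d9:-→d10:-→d11:-→d12:-→d13:-→d14:-→d15:-→d16:-→d17:-→d18:-→d19:-→d20:-→d21:-  best=no-route
  + 121.29.143.32/28 (H7) depth=28
  ? 121.24.0.84  path d0:-→d1:-→d2:-→d3:-→d4:-→d5:-→d6:-→d7:-→d8:-→d9:-→d10:-→d11:-→d12:-→d13:H0  best=H0
  + 0.0.0.0/0 (H2) depth=0
  ? 121.29.143.34  path d0:H2→d1:-→d2:-→d3:-→d4:-→d5:-→d6:-→d7:-→d8:-→d9:-→d10:-→d11:-→d12:-→d13:H0→d14:-→d15:-→d16:-→d17:-→d18:-→d19:-→d20:-→d21:-→d22:-→d23:-→d24:-→d25:-→d26:-→d27:-→d28:H7  best=H7
  + 156.225.0.0/16 (H2) depth=16
  ? 156.225.16.2  path d0:H2→d1:-→d2:-→d3:-→d4:-→d5:-→d6:-→d7:-→d8:-→d9:-→d10:-→d11:-→d12:-→d13:-→d14:-→d15:-→d16:H2  best=H2
  ? 156.225.54.21  path d0:H2→d1:-→d2:-→d3:-→d4:-→d5:-→d6:-→d7:-→d8:-→d9:-→d10:-→d11:-→d12:-→d13:-→d14:-→d15:-→d16:H2  best=H2
  - 133.252.116.200/32 clear@32
  ? 121.24.0.7  path d0:H2→d1:-→d2:-→d3:-→d4:-→d5:-→d6:-→d7:-→d8:-→d9:-→d10:-→d11:-→d12:-→d13:H0  best=H0
  ? 121.29.143.35  path d0:H2→d1:-→d2:-→d3:-→d4:-→d5:-→d6:-→d7:-→d8:-→d9:-→d10:-→d11:-→d12:-→d13:H0→d14:-→d15:-→d16:-→d17:-→d18:-→d19:-→d20:-→d21:-→d22:-→d23:-→d24:-→d25:-→d26:-→d27:-→d28:H7  best=H7
  ? 156.225.14.81  path d0:H2→d1:-→d2:-→d3:-→d4:-→d5:-→d6:-→d7:-→d8:-→d9:-→d10:-→d11:-→d12:-→d13:-→d14:-→d15:-→d16:H2  best=H2
  + 133.240.0.0/12 (H5) depth=12
  + 133.252.116.0/24 (H3) depth=24

== LOOKUPS ==
["H0","H3","H0","H7","no-route","H0","H7","H2","H2","H0","H7","H2"]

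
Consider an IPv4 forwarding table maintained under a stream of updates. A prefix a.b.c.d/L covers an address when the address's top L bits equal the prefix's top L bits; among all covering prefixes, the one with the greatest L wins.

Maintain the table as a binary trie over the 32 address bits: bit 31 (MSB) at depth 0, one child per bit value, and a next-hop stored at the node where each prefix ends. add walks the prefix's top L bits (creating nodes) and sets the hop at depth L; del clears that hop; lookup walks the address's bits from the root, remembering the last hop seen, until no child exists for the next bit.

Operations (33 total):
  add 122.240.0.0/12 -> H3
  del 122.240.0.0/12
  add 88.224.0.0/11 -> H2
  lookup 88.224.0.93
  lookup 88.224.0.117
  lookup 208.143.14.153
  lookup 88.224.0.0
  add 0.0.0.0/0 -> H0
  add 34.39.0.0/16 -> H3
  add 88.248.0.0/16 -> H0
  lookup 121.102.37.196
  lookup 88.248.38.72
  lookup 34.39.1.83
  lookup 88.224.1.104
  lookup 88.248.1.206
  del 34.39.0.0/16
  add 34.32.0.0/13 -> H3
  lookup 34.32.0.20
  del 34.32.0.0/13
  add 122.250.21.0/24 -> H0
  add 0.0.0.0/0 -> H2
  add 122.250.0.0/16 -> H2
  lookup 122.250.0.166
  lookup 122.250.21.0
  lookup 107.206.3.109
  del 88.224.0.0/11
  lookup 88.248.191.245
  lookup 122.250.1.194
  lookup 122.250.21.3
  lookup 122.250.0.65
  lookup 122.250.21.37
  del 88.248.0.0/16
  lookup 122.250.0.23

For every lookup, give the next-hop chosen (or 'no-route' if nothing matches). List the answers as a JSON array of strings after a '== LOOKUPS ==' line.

Process each operation:
  add 122.240.0.0/12 -> H3 at depth 12
  - 122.240.0.0/12 clear@12
  add 88.224.0.0/11 -> H2 at depth 11
  ? 88.224.0.93  path d0:-→d1:-→d2:-→d3:-→d4:-→d5:-→d6:-→d7:-→d8:-→d9:-→d10:-→d11:H2  best=H2
  ? 88.224.0.117  path d0:-→d1:-→d2:-→d3:-→d4:-→d5:-→d6:-→d7:-→d8:-→d9:-→d10:-→d11:H2  best=H2
  ? 208.143.14.153  path d0:-  best=no-route
  ? 88.224.0.0  path d0:-→d1:-→d2:-→d3:-→d4:-→d5:-→d6:-→d7:-→d8:-→d9:-→d10:-→d11:H2  best=H2
  add 0.0.0.0/0 -> H0 at depth 0
  add 34.39.0.0/16 -> H3 at depth 16
  add 88.248.0.0/16 -> H0 at depth 16
  ? 121.102.37.196  path d0:H0→d1:-→d2:-→d3:-→d4:-→d5:-→d6:-  best=H0
  ? 88.248.38.72  path d0:H0→d1:-→d2:-→d3:-→d4:-→d5:-→d6:-→d7:-→d8:-→d9:-→d10:-→d11:H2→d12:-→d13:-→d14:-→d15:-→d16:H0  best=H0
  ? 34.39.1.83  path d0:H0→d1:-→d2:-→d3:-→d4:-→d5:-→d6:-→d7:-→d8:-→d9:-→d10:-→d11:-→d12:-→d13:-→d14:-→d15:-→d16:H3  best=H3
  ? 88.224.1.104  path d0:H0→d1:-→d2:-→d3:-→d4:-→d5:-→d6:-→d7:-→d8:-→d9:-→d10:-→d11:H2  best=H2
  ? 88.248.1.206  path d0:H0→d1:-→d2:-→d3:-→d4:-→d5:-→d6:-→d7:-→d8:-→d9:-→d10:-→d11:H2→d12:-→d13:-→d14:-→d15:-→d16:H0  best=H0
  - 34.39.0.0/16 clear@16
  add 34.32.0.0/13 -> H3 at depth 13
  ? 34.32.0.20  path d0:H0→d1:-→d2:-→d3:-→d4:-→d5:-→d6:-→d7:-→d8:-→d9:-→d10:-→d11:-→d12:-→d13:H3  best=H3
  - 34.32.0.0/13 clear@13
  add 122.250.21.0/24 -> H0 at depth 24
  add 0.0.0.0/0 -> H2 at depth 0
  add 122.250.0.0/16 -> H2 at depth 16
  ? 122.250.0.166  path d0:H2→d1:-→d2:-→d3:-→d4:-→d5:-→d6:-→d7:-→d8:-→d9:-→d10:-→d11:-→d12:-→d13:-→d14:-→d15:-→d16:H2→d17:-→d18:-→d19:-  best=H2
  ? 122.250.21.0  path d0:H2→d1:-→d2:-→d3:-→d4:-→d5:-→d6:-→d7:-→d8:-→d9:-→d10:-→d11:-→d12:-→d13:-→d14:-→d15:-→d16:H2→d17:-→d18:-→d19:-→d20:-→d21:-→d22:-→d23:-→d24:H0  best=H0
  ? 107.206.3.109  path d0:H2→d1:-→d2:-→d3:-  best=H2
  - 88.224.0.0/11 clear@11
  ? 88.248.191.245  path d0:H2→d1:-→d2:-→d3:-→d4:-→d5:-→d6:-→d7:-→d8:-→d9:-→d10:-→d11:-→d12:-→d13:-→d14:-→d15:-→d16:H0  best=H0
  ? 122.250.1.194  path d0:H2→d1:-→d2:-→d3:-→d4:-→d5:-→d6:-→d7:-→d8:-→d9:-→d10:-→d11:-→d12:-→d13:-→d14:-→d15:-→d16:H2→d17:-→d18:-→d19:-  best=H2
  ? 122.250.21.3  path d0:H2→d1:-→d2:-→d3:-→d4:-→d5:-→d6:-→d7:-→d8:-→d9:-→d10:-→d11:-→d12:-→d13:-→d14:-→d15:-→d16:H2→d17:-→d18:-→d19:-→d20:-→d21:-→d22:-→d23:-→d24:H0  best=H0
  ? 122.250.0.65  path d0:H2→d1:-→d2:-→d3:-→d4:-→d5:-→d6:-→d7:-→d8:-→d9:-→d10:-→d11:-→d12:-→d13:-→d14:-→d15:-→d16:H2→d17:-→d18:-→d19:-  best=H2
  ? 122.250.21.37  path d0:H2→d1:-→d2:-→d3:-→d4:-→d5:-→d6:-→d7:-→d8:-→d9:-→d10:-→d11:-→d12:-→d13:-→d14:-→d15:-→d16:H2→d17:-→d18:-→d19:-→d20:-→d21:-→d22:-→d23:-→d24:H0  best=H0
  - 88.248.0.0/16 clear@16
  ? 122.250.0.23  path d0:H2→d1:-→d2:-→d3:-→d4:-→d5:-→d6:-→d7:-→d8:-→d9:-→d10:-→d11:-→d12:-→d13:-→d14:-→d15:-→d16:H2→d17:-→d18:-→d19:-  best=H2

== LOOKUPS ==
["H2","H2","no-route","H2","H0","H0","H3","H2","H0","H3","H2","H0","H2","H0","H2","H0","H2","H0","H2"]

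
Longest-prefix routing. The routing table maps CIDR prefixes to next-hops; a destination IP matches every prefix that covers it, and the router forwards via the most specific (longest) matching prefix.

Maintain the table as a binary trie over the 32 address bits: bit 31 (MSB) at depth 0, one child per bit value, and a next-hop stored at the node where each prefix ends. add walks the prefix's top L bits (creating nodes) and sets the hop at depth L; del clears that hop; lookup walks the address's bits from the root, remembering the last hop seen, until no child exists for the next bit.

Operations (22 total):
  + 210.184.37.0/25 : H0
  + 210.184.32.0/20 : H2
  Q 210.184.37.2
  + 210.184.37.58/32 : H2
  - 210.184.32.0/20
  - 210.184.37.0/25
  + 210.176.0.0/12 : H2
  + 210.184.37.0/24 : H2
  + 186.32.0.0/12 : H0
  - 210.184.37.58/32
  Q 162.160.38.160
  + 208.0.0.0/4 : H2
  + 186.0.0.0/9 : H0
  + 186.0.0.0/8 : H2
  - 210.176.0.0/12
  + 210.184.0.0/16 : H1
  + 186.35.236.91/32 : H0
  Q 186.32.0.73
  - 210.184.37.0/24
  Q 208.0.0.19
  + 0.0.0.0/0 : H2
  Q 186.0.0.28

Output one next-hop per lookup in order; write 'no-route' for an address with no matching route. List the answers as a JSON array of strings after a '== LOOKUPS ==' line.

Apply in order:
  + 210.184.37.0/25 (H0) depth=25
  + 210.184.32.0/20 (H2) depth=20
  Q 210.184.37.2: descend 1101001010111000001001010 ; hops seen [H2,H0] ; pick H0
  + 210.184.37.58/32 (H2) depth=32
  - 210.184.32.0/20 clear@20
  - 210.184.37.0/25 clear@25
  + 210.176.0.0/12 (H2) depth=12
  + 210.184.37.0/24 (H2) depth=24
  + 186.32.0.0/12 (H0) depth=12
  - 210.184.37.58/32 clear@32
  Q 162.160.38.160: descend 101 ; hops seen [∅] ; pick no-route
  + 208.0.0.0/4 (H2) depth=4
  + 186.0.0.0/9 (H0) depth=9
  + 186.0.0.0/8 (H2) depth=8
  - 210.176.0.0/12 clear@12
  + 210.184.0.0/16 (H1) depth=16
  + 186.35.236.91/32 (H0) depth=32
  Q 186.32.0.73: descend 10111010001000 ; hops seen [H2,H0,H0] ; pick H0
  - 210.184.37.0/24 clear@24
  Q 208.0.0.19: descend 110100 ; hops seen [H2] ; pick H2
  + 0.0.0.0/0 (H2) depth=0
  Q 186.0.0.28: descend 1011101000 ; hops seen [H2,H2,H0] ; pick H0

== LOOKUPS ==
["H0","no-route","H0","H2","H0"]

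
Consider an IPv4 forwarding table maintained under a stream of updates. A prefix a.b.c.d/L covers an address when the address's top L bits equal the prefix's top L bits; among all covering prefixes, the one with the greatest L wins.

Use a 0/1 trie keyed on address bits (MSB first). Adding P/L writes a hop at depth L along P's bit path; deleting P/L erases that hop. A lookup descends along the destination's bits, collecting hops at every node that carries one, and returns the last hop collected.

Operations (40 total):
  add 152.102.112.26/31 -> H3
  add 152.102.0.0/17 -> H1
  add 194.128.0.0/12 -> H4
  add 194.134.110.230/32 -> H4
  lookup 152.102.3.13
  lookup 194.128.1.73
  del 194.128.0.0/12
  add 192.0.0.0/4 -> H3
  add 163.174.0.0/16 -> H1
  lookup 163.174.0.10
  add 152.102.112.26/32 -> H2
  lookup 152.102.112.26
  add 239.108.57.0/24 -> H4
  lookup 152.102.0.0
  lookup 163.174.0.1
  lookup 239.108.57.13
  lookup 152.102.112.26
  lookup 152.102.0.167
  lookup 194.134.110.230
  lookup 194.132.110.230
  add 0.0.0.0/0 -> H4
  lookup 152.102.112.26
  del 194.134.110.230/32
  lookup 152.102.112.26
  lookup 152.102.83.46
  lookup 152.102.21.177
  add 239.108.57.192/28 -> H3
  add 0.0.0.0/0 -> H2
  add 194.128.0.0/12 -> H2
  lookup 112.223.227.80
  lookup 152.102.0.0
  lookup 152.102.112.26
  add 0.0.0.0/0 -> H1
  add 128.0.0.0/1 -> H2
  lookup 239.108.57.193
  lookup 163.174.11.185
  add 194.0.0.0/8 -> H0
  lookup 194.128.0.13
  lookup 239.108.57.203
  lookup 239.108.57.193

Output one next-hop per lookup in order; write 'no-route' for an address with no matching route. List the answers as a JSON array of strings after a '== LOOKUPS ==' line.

Process each operation:
  + 152.102.112.26/31 (H3) depth=31
  + 152.102.0.0/17 (H1) depth=17
  + 194.128.0.0/12 (H4) depth=12
  + 194.134.110.230/32 (H4) depth=32
  ? 152.102.3.13  path d0:-→d1:-→d2:-→d3:-→d4:-→d5:-→d6:-→d7:-→d8:-→d9:-→d10:-→d11:-→d12:-→d13:-→d14:-→d15:-→d16:-→d17:H1  best=H1
  ? 194.128.1.73  path d0:-→d1:-→d2:-→d3:-→d4:-→d5:-→d6:-→d7:-→d8:-→d9:-→d10:-→d11:-→d12:H4→d13:-  best=H4
  - 194.128.0.0/12 clear@12
  + 192.0.0.0/4 (H3) depth=4
  + 163.174.0.0/16 (H1) depth=16
  ? 163.174.0.10  path d0:-→d1:-→d2:-→d3:-→d4:-→d5:-→d6:-→d7:-→d8:-→d9:-→d10:-→d11:-→d12:-→d13:-→d14:-→d15:-→d16:H1  best=H1
  + 152.102.112.26/32 (H2) depth=32
  ? 152.102.112.26  path d0:-→d1:-→d2:-→d3:-→d4:-→d5:-→d6:-→d7:-→d8:-→d9:-→d10:-→d11:-→d12:-→d13:-→d14:-→d15:-→d16:-→d17:H1→d18:-→d19:-→d20:-→d21:-→d22:-→d23:-→d24:-→d25:-→d26:-→d27:-→d28:-→d29:-→d30:-→d31:H3→d32:H2  best=H2
  + 239.108.57.0/24 (H4) depth=24
  ? 152.102.0.0  path d0:-→d1:-→d2:-→d3:-→d4:-→d5:-→d6:-→d7:-→d8:-→d9:-→d10:-→d11:-→d12:-→d13:-→d14:-→d15:-→d16:-→d17:H1  best=H1
  ? 163.174.0.1  path d0:-→d1:-→d2:-→d3:-→d4:-→d5:-→d6:-→d7:-→d8:-→d9:-→d10:-→d11:-→d12:-→d13:-→d14:-→d15:-→d16:H1  best=H1
  ? 239.108.57.13  path d0:-→d1:-→d2:-→d3:-→d4:-→d5:-→d6:-→d7:-→d8:-→d9:-→d10:-→d11:-→d12:-→d13:-→d14:-→d15:-→d16:-→d17:-→d18:-→d19:-→d20:-→d21:-→d22:-→d23:-→d24:H4  best=H4
  ? 152.102.112.26  path d0:-→d1:-→d2:-→d3:-→d4:-→d5:-→d6:-→d7:-→d8:-→d9:-→d10:-→d11:-→d12:-→d13:-→d14:-→d15:-→d16:-→d17:H1→d18:-→d19:-→d20:-→d21:-→d22:-→d23:-→d24:-→d25:-→d26:-→d27:-→d28:-→d29:-→d30:-→d31:H3→d32:H2  best=H2
  ? 152.102.0.167  path d0:-→d1:-→d2:-→d3:-→d4:-→d5:-→d6:-→d7:-→d8:-→d9:-→d10:-→d11:-→d12:-→d13:-→d14:-→d15:-→d16:-→d17:H1  best=H1
  ? 194.134.110.230  path d0:-→d1:-→d2:-→d3:-→d4:H3→d5:-→d6:-→d7:-→d8:-→d9:-→d10:-→d11:-→d12:-→d13:-→d14:-→d15:-→d16:-→d17:-→d18:-→d19:-→d20:-→d21:-→d22:-→d23:-→d24:-→d25:-→d26:-→d27:-→d28:-→d29:-→d30:-→d31:-→d32:H4  best=H4
  ? 194.132.110.230  path d0:-→d1:-→d2:-→d3:-→d4:H3→d5:-→d6:-→d7:-→d8:-→d9:-→d10:-→d11:-→d12:-→d13:-→d14:-  best=H3
  + 0.0.0.0/0 (H4) depth=0
  ? 152.102.112.26  path d0:H4→d1:-→d2:-→d3:-→d4:-→d5:-→d6:-→d7:-→d8:-→d9:-→d10:-→d11:-→d12:-→d13:-→d14:-→d15:-→d16:-→d17:H1→d18:-→d19:-→d20:-→d21:-→d22:-→d23:-→d24:-→d25:-→d26:-→d27:-→d28:-→d29:-→d30:-→d31:H3→d32:H2  best=H2
  - 194.134.110.230/32 clear@32
  ? 152.102.112.26  path d0:H4→d1:-→d2:-→d3:-→d4:-→d5:-→d6:-→d7:-→d8:-→d9:-→d10:-→d11:-→d12:-→d13:-→d14:-→d15:-→d16:-→d17:H1→d18:-→d19:-→d20:-→d21:-→d22:-→d23:-→d24:-→d25:-→d26:-→d27:-→d28:-→d29:-→d30:-→d31:H3→d32:H2  best=H2
  ? 152.102.83.46  path d0:H4→d1:-→d2:-→d3:-→d4:-→d5:-→d6:-→d7:-→d8:-→d9:-→d10:-→d11:-→d12:-→d13:-→d14:-→d15:-→d16:-→d17:H1→d18:-  best=H1
  ? 152.102.21.177  path d0:H4→d1:-→d2:-→d3:-→d4:-→d5:-→d6:-→d7:-→d8:-→d9:-→d10:-→d11:-→d12:-→d13:-→d14:-→d15:-→d16:-→d17:H1  best=H1
  + 239.108.57.192/28 (H3) depth=28
  + 0.0.0.0/0 (H2) depth=0
  + 194.128.0.0/12 (H2) depth=12
  ? 112.223.227.80  path d0:H2  best=H2
  ? 152.102.0.0  path d0:H2→d1:-→d2:-→d3:-→d4:-→d5:-→d6:-→d7:-→d8:-→d9:-→d10:-→d11:-→d12:-→d13:-→d14:-→d15:-→d16:-→d17:H1  best=H1
  ? 152.102.112.26  path d0:H2→d1:-→d2:-→d3:-→d4:-→d5:-→d6:-→d7:-→d8:-→d9:-→d10:-→d11:-→d12:-→d13:-→d14:-→d15:-→d16:-→d17:H1→d18:-→d19:-→d20:-→d21:-→d22:-→d23:-→d24:-→d25:-→d26:-→d27:-→d28:-→d29:-→d30:-→d31:H3→d32:H2  best=H2
  + 0.0.0.0/0 (H1) depth=0
  + 128.0.0.0/1 (H2) depth=1
  ? 239.108.57.193  path d0:H1→d1:H2→d2:-→d3:-→d4:-→d5:-→d6:-→d7:-→d8:-→d9:-→d10:-→d11:-→d12:-→d13:-→d14:-→d15:-→d16:-→d17:-→d18:-→d19:-→d20:-→d21:-→d22:-→d23:-→d24:H4→d25:-→d26:-→d27:-→d28:H3  best=H3
  ? 163.174.11.185  path d0:H1→d1:H2→d2:-→d3:-→d4:-→d5:-→d6:-→d7:-→d8:-→d9:-→d10:-→d11:-→d12:-→d13:-→d14:-→d15:-→d16:H1  best=H1
  + 194.0.0.0/8 (H0) depth=8
  ? 194.128.0.13  path d0:H1→d1:H2→d2:-→d3:-→d4:H3→d5:-→d6:-→d7:-→d8:H0→d9:-→d10:-→d11:-→d12:H2→d13:-  best=H2
  ? 239.108.57.203  path d0:H1→d1:H2→d2:-→d3:-→d4:-→d5:-→d6:-→d7:-→d8:-→d9:-→d10:-→d11:-→d12:-→d13:-→d14:-→d15:-→d16:-→d17:-→d18:-→d19:-→d20:-→d21:-→d22:-→d23:-→d24:H4→d25:-→d26:-→d27:-→d28:H3  best=H3
  ? 239.108.57.193  path d0:H1→d1:H2→d2:-→d3:-→d4:-→d5:-→d6:-→d7:-→d8:-→d9:-→d10:-→d11:-→d12:-→d13:-→d14:-→d15:-→d16:-→d17:-→d18:-→d19:-→d20:-→d21:-→d22:-→d23:-→d24:H4→d25:-→d26:-→d27:-→d28:H3  best=H3

== LOOKUPS ==
["H1","H4","H1","H2","H1","H1","H4","H2","H1","H4","H3","H2","H2","H1","H1","H2","H1","H2","H3","H1","H2","H3","H3"]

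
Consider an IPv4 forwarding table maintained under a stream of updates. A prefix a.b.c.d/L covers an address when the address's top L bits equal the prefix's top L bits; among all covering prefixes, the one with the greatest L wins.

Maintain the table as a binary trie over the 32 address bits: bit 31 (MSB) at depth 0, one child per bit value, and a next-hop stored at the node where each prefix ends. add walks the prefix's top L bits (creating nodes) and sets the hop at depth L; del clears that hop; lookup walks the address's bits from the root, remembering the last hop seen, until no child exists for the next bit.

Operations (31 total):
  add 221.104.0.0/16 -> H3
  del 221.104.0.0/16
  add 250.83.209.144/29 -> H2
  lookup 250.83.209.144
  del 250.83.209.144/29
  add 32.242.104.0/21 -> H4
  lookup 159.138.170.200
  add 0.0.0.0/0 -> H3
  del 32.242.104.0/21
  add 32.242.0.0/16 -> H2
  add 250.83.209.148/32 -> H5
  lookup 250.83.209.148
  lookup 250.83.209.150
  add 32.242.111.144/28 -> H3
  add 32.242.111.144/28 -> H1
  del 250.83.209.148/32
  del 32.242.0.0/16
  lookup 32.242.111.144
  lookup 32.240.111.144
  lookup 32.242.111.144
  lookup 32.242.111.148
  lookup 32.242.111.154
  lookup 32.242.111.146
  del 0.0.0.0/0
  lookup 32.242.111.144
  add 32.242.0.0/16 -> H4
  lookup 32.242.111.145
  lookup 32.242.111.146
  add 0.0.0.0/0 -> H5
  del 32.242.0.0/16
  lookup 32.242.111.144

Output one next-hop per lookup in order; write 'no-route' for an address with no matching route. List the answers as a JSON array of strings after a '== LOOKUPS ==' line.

Process each operation:
  + 221.104.0.0/16 (H3) depth=16
  del 221.104.0.0/16 (clear depth 16)
  + 250.83.209.144/29 (H2) depth=29
  ? 250.83.209.144  path d0:-→d1:-→d2:-→d3:-→d4:-→d5:-→d6:-→d7:-→d8:-→d9:-→d10:-→d11:-→d12:-→d13:-→d14:-→d15:-→d16:-→d17:-→d18:-→d19:-→d20:-→d21:-→d22:-→d23:-→d24:-→d25:-→d26:-→d27:-→d28:-→d29:H2  best=H2
  del 250.83.209.144/29 (clear depth 29)
  + 32.242.104.0/21 (H4) depth=21
  ? 159.138.170.200  path d0:-→d1:-  best=no-route
  + 0.0.0.0/0 (H3) depth=0
  del 32.242.104.0/21 (clear depth 21)
  + 32.242.0.0/16 (H2) depth=16
  + 250.83.209.148/32 (H5) depth=32
  ? 250.83.209.148  path d0:H3→d1:-→d2:-→d3:-→d4:-→d5:-→d6:-→d7:-→d8:-→d9:-→d10:-→d11:-→d12:-→d13:-→d14:-→d15:-→d16:-→d17:-→d18:-→d19:-→d20:-→d21:-→d22:-→d23:-→d24:-→d25:-→d26:-→d27:-→d28:-→d29:-→d30:-→d31:-→d32:H5  best=H5
  ? 250.83.209.150  path d0:H3→d1:-→d2:-→d3:-→d4:-→d5:-→d6:-→d7:-→d8:-→d9:-→d10:-→d11:-→d12:-→d13:-→d14:-→d15:-→d16:-→d17:-→d18:-→d19:-→d20:-→d21:-→d22:-→d23:-→d24:-→d25:-→d26:-→d27:-→d28:-→d29:-→d30:-  best=H3
  + 32.242.111.144/28 (H3) depth=28
  + 32.242.111.144/28 (H1) depth=28
  del 250.83.209.148/32 (clear depth 32)
  del 32.242.0.0/16 (clear depth 16)
  ? 32.242.111.144  path d0:H3→d1:-→d2:-→d3:-→d4:-→d5:-→d6:-→d7:-→d8:-→d9:-→d10:-→d11:-→d12:-→d13:-→d14:-→d15:-→d16:-→d17:-→d18:-→d19:-→d20:-→d21:-→d22:-→d23:-→d24:-→d25:-→d26:-→d27:-→d28:H1  best=H1
  ? 32.240.111.144  path d0:H3→d1:-→d2:-→d3:-→d4:-→d5:-→d6:-→d7:-→d8:-→d9:-→d10:-→d11:-→d12:-→d13:-→d14:-  best=H3
  ? 32.242.111.144  path d0:H3→d1:-→d2:-→d3:-→d4:-→d5:-→d6:-→d7:-→d8:-→d9:-→d10:-→d11:-→d12:-→d13:-→d14:-→d15:-→d16:-→d17:-→d18:-→d19:-→d20:-→d21:-→d22:-→d23:-→d24:-→d25:-→d26:-→d27:-→d28:H1  best=H1
  ? 32.242.111.148  path d0:H3→d1:-→d2:-→d3:-→d4:-→d5:-→d6:-→d7:-→d8:-→d9:-→d10:-→d11:-→d12:-→d13:-→d14:-→d15:-→d16:-→d17:-→d18:-→d19:-→d20:-→d21:-→d22:-→d23:-→d24:-→d25:-→d26:-→d27:-→d28:H1  best=H1
  ? 32.242.111.154  path d0:H3→d1:-→d2:-→d3:-→d4:-→d5:-→d6:-→d7:-→d8:-→d9:-→d10:-→d11:-→d12:-→d13:-→d14:-→d15:-→d16:-→d17:-→d18:-→d19:-→d20:-→d21:-→d22:-→d23:-→d24:-→d25:-→d26:-→d27:-→d28:H1  best=H1
  ? 32.242.111.146  path d0:H3→d1:-→d2:-→d3:-→d4:-→d5:-→d6:-→d7:-→d8:-→d9:-→d10:-→d11:-→d12:-→d13:-→d14:-→d15:-→d16:-→d17:-→d18:-→d19:-→d20:-→d21:-→d22:-→d23:-→d24:-→d25:-→d26:-→d27:-→d28:H1  best=H1
  del 0.0.0.0/0 (clear depth 0)
  ? 32.242.111.144  path d0:-→d1:-→d2:-→d3:-→d4:-→d5:-→d6:-→d7:-→d8:-→d9:-→d10:-→d11:-→d12:-→d13:-→d14:-→d15:-→d16:-→d17:-→d18:-→d19:-→d20:-→d21:-→d22:-→d23:-→d24:-→d25:-→d26:-→d27:-→d28:H1  best=H1
  + 32.242.0.0/16 (H4) depth=16
  ? 32.242.111.145  path d0:-→d1:-→d2:-→d3:-→d4:-→d5:-→d6:-→d7:-→d8:-→d9:-→d10:-→d11:-→d12:-→d13:-→d14:-→d15:-→d16:H4→d17:-→d18:-→d19:-→d20:-→d21:-→d22:-→d23:-→d24:-→d25:-→d26:-→d27:-→d28:H1  best=H1
  ? 32.242.111.146  path d0:-→d1:-→d2:-→d3:-→d4:-→d5:-→d6:-→d7:-→d8:-→d9:-→d10:-→d11:-→d12:-→d13:-→d14:-→d15:-→d16:H4→d17:-→d18:-→d19:-→d20:-→d21:-→d22:-→d23:-→d24:-→d25:-→d26:-→d27:-→d28:H1  best=H1
  + 0.0.0.0/0 (H5) depth=0
  del 32.242.0.0/16 (clear depth 16)
  ? 32.242.111.144  path d0:H5→d1:-→d2:-→d3:-→d4:-→d5:-→d6:-→d7:-→d8:-→d9:-→d10:-→d11:-→d12:-→d13:-→d14:-→d15:-→d16:-→d17:-→d18:-→d19:-→d20:-→d21:-→d22:-→d23:-→d24:-→d25:-→d26:-→d27:-→d28:H1  best=H1

== LOOKUPS ==
["H2","no-route","H5","H3","H1","H3","H1","H1","H1","H1","H1","H1","H1","H1"]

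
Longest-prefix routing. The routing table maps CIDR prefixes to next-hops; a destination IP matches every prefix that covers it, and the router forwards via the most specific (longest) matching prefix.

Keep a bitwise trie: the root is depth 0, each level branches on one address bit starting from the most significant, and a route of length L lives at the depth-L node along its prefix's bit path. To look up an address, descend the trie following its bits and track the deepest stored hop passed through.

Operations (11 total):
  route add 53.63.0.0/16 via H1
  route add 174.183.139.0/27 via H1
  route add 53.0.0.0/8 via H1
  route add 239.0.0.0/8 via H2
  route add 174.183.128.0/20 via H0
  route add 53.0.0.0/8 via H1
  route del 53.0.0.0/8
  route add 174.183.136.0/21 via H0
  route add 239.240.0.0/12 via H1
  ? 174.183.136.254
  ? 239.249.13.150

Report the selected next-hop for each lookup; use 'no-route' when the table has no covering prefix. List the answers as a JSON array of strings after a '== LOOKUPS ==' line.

Process each operation:
  add 53.63.0.0/16 -> H1 at depth 16
  add 174.183.139.0/27 -> H1 at depth 27
  add 53.0.0.0/8 -> H1 at depth 8
  add 239.0.0.0/8 -> H2 at depth 8
  add 174.183.128.0/20 -> H0 at depth 20
  add 53.0.0.0/8 -> H1 at depth 8
  del 53.0.0.0/8 (clear depth 8)
  add 174.183.136.0/21 -> H0 at depth 21
  add 239.240.0.0/12 -> H1 at depth 12
  lookup 174.183.136.254: bits 1010111010110111100010 walk d0:-→d1:-→d2:-→d3:-→d4:-→d5:-→d6:-→d7:-→d8:-→d9:-→d10:-→d11:-→d12:-→d13:-→d14:-→d15:-→d16:-→d17:-→d18:-→d19:-→d20:H0→d21:H0→d22:- -> H0
  lookup 239.249.13.150: bits 111011111111 walk d0:-→d1:-→d2:-→d3:-→d4:-→d5:-→d6:-→d7:-→d8:H2→d9:-→d10:-→d11:-→d12:H1 -> H1

== LOOKUPS ==
["H0","H1"]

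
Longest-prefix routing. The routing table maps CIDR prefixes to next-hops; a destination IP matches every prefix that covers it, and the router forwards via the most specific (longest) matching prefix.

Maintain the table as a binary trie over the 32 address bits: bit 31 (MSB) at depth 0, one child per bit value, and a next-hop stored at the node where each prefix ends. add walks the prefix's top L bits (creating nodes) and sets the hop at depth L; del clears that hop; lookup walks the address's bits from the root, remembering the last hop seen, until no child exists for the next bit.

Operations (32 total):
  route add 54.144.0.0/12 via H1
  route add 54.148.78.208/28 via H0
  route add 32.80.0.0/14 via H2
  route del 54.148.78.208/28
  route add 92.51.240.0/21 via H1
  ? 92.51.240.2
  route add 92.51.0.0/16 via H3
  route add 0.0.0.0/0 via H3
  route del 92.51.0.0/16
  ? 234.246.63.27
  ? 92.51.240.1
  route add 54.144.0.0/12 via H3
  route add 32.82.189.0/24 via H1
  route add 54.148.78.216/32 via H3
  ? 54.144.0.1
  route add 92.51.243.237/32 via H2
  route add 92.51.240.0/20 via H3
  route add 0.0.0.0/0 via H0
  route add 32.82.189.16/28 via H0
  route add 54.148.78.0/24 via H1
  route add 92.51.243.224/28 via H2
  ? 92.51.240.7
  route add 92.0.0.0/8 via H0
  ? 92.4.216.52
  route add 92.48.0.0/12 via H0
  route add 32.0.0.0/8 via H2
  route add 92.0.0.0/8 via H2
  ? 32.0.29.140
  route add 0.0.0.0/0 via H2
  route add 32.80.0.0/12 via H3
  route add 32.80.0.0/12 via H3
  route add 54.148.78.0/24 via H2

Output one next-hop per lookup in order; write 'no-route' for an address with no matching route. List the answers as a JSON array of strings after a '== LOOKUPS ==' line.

Apply in order:
  add 54.144.0.0/12 -> H1 at depth 12
  add 54.148.78.208/28 -> H0 at depth 28
  add 32.80.0.0/14 -> H2 at depth 14
  - 54.148.78.208/28 clear@28
  add 92.51.240.0/21 -> H1 at depth 21
  lookup 92.51.240.2: bits 010111000011001111110 walk d0:-→d1:-→d2:-→d3:-→d4:-→d5:-→d6:-→d7:-→d8:-→d9:-→d10:-→d11:-→d12:-→d13:-→d14:-→d15:-→d16:-→d17:-→d18:-→d19:-→d20:-→d21:H1 -> H1
  add 92.51.0.0/16 -> H3 at depth 16
  add 0.0.0.0/0 -> H3 at depth 0
  - 92.51.0.0/16 clear@16
  lookup 234.246.63.27: bits ε walk d0:H3 -> H3
  lookup 92.51.240.1: bits 010111000011001111110 walk d0:H3→d1:-→d2:-→d3:-→d4:-→d5:-→d6:-→d7:-→d8:-→d9:-→d10:-→d11:-→d12:-→d13:-→d14:-→d15:-→d16:-→d17:-→d18:-→d19:-→d20:-→d21:H1 -> H1
  add 54.144.0.0/12 -> H3 at depth 12
  add 32.82.189.0/24 -> H1 at depth 24
  add 54.148.78.216/32 -> H3 at depth 32
  lookup 54.144.0.1: bits 0011011010010 walk d0:H3→d1:-→d2:-→d3:-→d4:-→d5:-→d6:-→d7:-→d8:-→d9:-→d10:-→d11:-→d12:H3→d13:- -> H3
  add 92.51.243.237/32 -> H2 at depth 32
  add 92.51.240.0/20 -> H3 at depth 20
  add 0.0.0.0/0 -> H0 at depth 0
  add 32.82.189.16/28 -> H0 at depth 28
  add 54.148.78.0/24 -> H1 at depth 24
  add 92.51.243.224/28 -> H2 at depth 28
  lookup 92.51.240.7: bits 0101110000110011111100 walk d0:H0→d1:-→d2:-→d3:-→d4:-→d5:-→d6:-→d7:-→d8:-→d9:-→d10:-→d11:-→d12:-→d13:-→d14:-→d15:-→d16:-→d17:-→d18:-→d19:-→d20:H3→d21:H1→d22:- -> H1
  add 92.0.0.0/8 -> H0 at depth 8
  lookup 92.4.216.52: bits 0101110000 walk d0:H0→d1:-→d2:-→d3:-→d4:-→d5:-→d6:-→d7:-→d8:H0→d9:-→d10:- -> H0
  add 92.48.0.0/12 -> H0 at depth 12
  add 32.0.0.0/8 -> H2 at depth 8
  add 92.0.0.0/8 -> H2 at depth 8
  lookup 32.0.29.140: bits 001000000 walk d0:H0→d1:-→d2:-→d3:-→d4:-→d5:-→d6:-→d7:-→d8:H2→d9:- -> H2
  add 0.0.0.0/0 -> H2 at depth 0
  add 32.80.0.0/12 -> H3 at depth 12
  add 32.80.0.0/12 -> H3 at depth 12
  add 54.148.78.0/24 -> H2 at depth 24

== LOOKUPS ==
["H1","H3","H1","H3","H1","H0","H2"]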